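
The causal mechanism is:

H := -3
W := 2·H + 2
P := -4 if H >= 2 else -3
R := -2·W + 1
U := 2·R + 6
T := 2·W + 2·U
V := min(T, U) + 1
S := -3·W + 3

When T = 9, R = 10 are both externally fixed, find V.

10

Under do(T = 9, R = 10), each intervened variable's structural equation is replaced by its fixed value.
U = 2·R + 6  [with R=10]  = 26
V = min(T, U) + 1  [with T=9, U=26]  = 10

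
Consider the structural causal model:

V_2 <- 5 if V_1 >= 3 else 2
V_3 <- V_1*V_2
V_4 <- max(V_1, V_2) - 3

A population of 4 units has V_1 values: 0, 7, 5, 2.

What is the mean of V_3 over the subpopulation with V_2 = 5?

30

E[V_3|V_2=5] averages over only the 2 units with V_2=5 (V_1 = 7, 5): V_3 = 35, 25, mean 30.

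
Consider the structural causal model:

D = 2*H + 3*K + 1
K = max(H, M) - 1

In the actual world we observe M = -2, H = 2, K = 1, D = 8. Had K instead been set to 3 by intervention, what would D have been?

The intervention breaks the incoming arrows to K: K = max(H, M) - 1 no longer applies, and K = 3.
D = 2*H + 3*K + 1  [with H=2, K=3]  = 14

14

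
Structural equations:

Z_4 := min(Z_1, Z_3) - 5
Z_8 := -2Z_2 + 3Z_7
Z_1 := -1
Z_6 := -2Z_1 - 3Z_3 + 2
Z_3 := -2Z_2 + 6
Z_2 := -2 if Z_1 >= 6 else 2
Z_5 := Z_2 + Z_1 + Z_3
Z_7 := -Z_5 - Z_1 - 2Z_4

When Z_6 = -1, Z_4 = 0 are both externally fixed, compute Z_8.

Under do(Z_6 = -1, Z_4 = 0), each intervened variable's structural equation is replaced by its fixed value.
Z_2 = -2 if Z_1 >= 6 else 2  [with Z_1=-1]  = 2
Z_3 = -2Z_2 + 6  [with Z_2=2]  = 2
Z_5 = Z_2 + Z_1 + Z_3  [with Z_2=2, Z_1=-1, Z_3=2]  = 3
Z_7 = -Z_5 - Z_1 - 2Z_4  [with Z_5=3, Z_1=-1, Z_4=0]  = -2
Z_8 = -2Z_2 + 3Z_7  [with Z_2=2, Z_7=-2]  = -10

-10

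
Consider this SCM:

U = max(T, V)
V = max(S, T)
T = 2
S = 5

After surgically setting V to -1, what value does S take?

Under do(V=-1), the mechanism V = max(S, T) is discarded; V is fixed at -1.
Since S is not a descendant of the intervened variable, it is unaffected.

5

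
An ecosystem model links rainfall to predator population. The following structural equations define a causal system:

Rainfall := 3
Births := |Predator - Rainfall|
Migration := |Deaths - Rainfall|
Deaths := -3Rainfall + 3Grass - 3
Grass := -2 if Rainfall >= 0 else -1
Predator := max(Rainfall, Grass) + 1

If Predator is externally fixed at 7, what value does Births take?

4

The intervention breaks the incoming arrows to Predator: Predator := max(Rainfall, Grass) + 1 no longer applies, and Predator = 7.
Births = |Predator - Rainfall|  [with Predator=7, Rainfall=3]  = 4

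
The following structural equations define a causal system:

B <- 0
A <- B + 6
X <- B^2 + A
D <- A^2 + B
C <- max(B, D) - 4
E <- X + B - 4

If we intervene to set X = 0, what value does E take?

The intervention breaks the incoming arrows to X: X <- B^2 + A no longer applies, and X = 0.
E = X + B - 4  [with X=0, B=0]  = -4

-4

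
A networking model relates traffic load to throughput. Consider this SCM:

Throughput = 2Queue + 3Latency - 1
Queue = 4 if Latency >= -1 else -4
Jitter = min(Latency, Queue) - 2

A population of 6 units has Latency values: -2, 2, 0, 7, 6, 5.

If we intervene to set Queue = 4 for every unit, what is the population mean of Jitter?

0

Every unit gets Queue=4 under the intervention. Jitter values become -4, 0, -2, 2, 2, 2; E[Jitter|do(Queue=4)] = 0.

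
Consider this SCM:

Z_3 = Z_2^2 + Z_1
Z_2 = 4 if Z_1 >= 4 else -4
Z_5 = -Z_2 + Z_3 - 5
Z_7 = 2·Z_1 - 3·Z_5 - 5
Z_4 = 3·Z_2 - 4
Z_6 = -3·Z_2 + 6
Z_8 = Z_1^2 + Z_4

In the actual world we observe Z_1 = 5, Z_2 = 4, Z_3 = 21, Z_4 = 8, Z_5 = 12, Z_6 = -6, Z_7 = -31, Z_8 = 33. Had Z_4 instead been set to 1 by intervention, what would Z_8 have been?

26

do(Z_4=1) replaces the equation Z_4 = 3·Z_2 - 4 with the constant Z_4 = 1.
Z_8 = Z_1^2 + Z_4  [with Z_1=5, Z_4=1]  = 26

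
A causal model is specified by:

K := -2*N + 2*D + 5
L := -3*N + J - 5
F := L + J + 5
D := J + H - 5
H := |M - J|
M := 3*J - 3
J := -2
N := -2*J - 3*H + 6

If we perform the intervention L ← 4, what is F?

7

Intervening sets L = 4 and removes its equation (L := -3*N + J - 5).
F = L + J + 5  [with L=4, J=-2]  = 7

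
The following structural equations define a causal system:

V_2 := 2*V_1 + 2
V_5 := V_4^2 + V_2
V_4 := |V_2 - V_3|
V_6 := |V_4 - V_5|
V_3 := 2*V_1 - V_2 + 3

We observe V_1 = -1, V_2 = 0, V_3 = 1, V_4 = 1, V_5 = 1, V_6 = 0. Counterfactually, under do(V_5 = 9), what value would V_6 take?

8

The intervention breaks the incoming arrows to V_5: V_5 := V_4^2 + V_2 no longer applies, and V_5 = 9.
V_2 = 2*V_1 + 2  [with V_1=-1]  = 0
V_3 = 2*V_1 - V_2 + 3  [with V_1=-1, V_2=0]  = 1
V_4 = |V_2 - V_3|  [with V_2=0, V_3=1]  = 1
V_6 = |V_4 - V_5|  [with V_4=1, V_5=9]  = 8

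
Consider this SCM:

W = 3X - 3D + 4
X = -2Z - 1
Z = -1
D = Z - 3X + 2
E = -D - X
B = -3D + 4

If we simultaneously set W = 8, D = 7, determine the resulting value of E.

-8

Under do(W = 8, D = 7), each intervened variable's structural equation is replaced by its fixed value.
X = -2Z - 1  [with Z=-1]  = 1
E = -D - X  [with D=7, X=1]  = -8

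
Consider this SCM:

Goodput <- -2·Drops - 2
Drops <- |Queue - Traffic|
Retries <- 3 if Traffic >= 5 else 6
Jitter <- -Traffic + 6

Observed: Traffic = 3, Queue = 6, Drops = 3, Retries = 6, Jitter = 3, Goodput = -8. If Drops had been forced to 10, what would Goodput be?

-22

The intervention breaks the incoming arrows to Drops: Drops <- |Queue - Traffic| no longer applies, and Drops = 10.
Goodput = -2·Drops - 2  [with Drops=10]  = -22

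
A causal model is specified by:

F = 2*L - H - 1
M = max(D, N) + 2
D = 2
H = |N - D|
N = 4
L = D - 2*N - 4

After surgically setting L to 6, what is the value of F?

Under do(L=6), the mechanism L = D - 2*N - 4 is discarded; L is fixed at 6.
H = |N - D|  [with N=4, D=2]  = 2
F = 2*L - H - 1  [with L=6, H=2]  = 9

9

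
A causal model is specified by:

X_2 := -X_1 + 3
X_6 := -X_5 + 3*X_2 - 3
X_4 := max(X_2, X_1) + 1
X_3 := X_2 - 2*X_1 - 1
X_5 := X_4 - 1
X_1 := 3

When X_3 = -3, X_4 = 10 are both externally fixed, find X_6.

Setting X_3 = -3, X_4 = 10 by intervention discards those variables' equations.
X_2 = -X_1 + 3  [with X_1=3]  = 0
X_5 = X_4 - 1  [with X_4=10]  = 9
X_6 = -X_5 + 3*X_2 - 3  [with X_5=9, X_2=0]  = -12

-12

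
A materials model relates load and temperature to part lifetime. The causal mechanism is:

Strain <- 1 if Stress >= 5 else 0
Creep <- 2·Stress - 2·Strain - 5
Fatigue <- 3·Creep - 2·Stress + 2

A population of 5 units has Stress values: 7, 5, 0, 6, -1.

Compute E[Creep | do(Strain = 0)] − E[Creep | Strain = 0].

do(Strain=0) breaks Strain's dependence on Stress. With Strain=0 fixed, Creep across the units is 9, 5, -5, 7, -7, mean 1.8.
Observing Strain=0 restricts to units where Strain's equation naturally yields 0: Stress ∈ {0, -1}. In that subpopulation Creep = -5, -7, mean -6.
Difference = 1.8 − (-6) = 7.8.

7.8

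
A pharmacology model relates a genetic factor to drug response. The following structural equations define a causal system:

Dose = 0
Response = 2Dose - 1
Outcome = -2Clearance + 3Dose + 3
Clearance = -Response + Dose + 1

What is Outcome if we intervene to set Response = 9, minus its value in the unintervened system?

20

Under do(Response=9), the mechanism Response = 2Dose - 1 is discarded; Response is fixed at 9.
Clearance = -Response + Dose + 1  [with Response=9, Dose=0]  = -8
Outcome = -2Clearance + 3Dose + 3  [with Clearance=-8, Dose=0]  = 19
Without intervention: Response = 2Dose - 1  [with Dose=0]  = -1; Clearance = -Response + Dose + 1  [with Response=-1, Dose=0]  = 2; Outcome = -2Clearance + 3Dose + 3  [with Clearance=2, Dose=0]  = -1.
Change = 19 − (-1) = 20.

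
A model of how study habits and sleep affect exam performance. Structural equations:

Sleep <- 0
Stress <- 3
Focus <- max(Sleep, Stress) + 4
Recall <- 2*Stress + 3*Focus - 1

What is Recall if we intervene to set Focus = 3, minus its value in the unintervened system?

-12

The intervention breaks the incoming arrows to Focus: Focus <- max(Sleep, Stress) + 4 no longer applies, and Focus = 3.
Recall = 2*Stress + 3*Focus - 1  [with Stress=3, Focus=3]  = 14
Without intervention: Focus = max(Sleep, Stress) + 4  [with Sleep=0, Stress=3]  = 7; Recall = 2*Stress + 3*Focus - 1  [with Stress=3, Focus=7]  = 26.
Change = 14 − 26 = -12.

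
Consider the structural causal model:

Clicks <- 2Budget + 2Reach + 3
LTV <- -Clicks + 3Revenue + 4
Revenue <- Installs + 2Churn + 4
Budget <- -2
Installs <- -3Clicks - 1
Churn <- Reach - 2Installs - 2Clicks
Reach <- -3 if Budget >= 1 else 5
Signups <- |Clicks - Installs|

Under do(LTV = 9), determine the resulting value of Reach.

5

The intervention breaks the incoming arrows to LTV: LTV <- -Clicks + 3Revenue + 4 no longer applies, and LTV = 9.
Reach is not downstream of the intervention, so its value is determined by the original equations.
Reach = -3 if Budget >= 1 else 5  [with Budget=-2]  = 5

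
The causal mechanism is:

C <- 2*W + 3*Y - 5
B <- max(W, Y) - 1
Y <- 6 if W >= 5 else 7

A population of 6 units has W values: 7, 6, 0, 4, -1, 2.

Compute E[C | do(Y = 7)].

The intervention sets Y=7 in all 6 units regardless of W. Recomputing C per unit gives 30, 28, 16, 24, 14, 20; average 22.

22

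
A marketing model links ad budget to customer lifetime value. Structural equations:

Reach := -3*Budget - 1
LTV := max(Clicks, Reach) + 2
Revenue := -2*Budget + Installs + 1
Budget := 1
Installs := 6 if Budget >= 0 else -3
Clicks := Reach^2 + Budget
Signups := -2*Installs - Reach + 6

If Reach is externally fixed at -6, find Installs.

6

Under do(Reach=-6), the mechanism Reach := -3*Budget - 1 is discarded; Reach is fixed at -6.
Since Installs is not a descendant of the intervened variable, it is unaffected.
Installs = 6 if Budget >= 0 else -3  [with Budget=1]  = 6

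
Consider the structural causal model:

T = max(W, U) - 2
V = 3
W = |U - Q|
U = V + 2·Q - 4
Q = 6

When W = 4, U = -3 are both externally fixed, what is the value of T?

The joint intervention fixes W = 4, U = -3, removing each variable's own equation.
T = max(W, U) - 2  [with W=4, U=-3]  = 2

2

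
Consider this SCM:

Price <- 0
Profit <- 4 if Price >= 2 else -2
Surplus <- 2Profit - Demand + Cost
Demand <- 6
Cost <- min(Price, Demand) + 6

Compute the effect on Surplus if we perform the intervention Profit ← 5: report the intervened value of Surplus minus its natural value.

14

Intervening sets Profit = 5 and removes its equation (Profit <- 4 if Price >= 2 else -2).
Cost = min(Price, Demand) + 6  [with Price=0, Demand=6]  = 6
Surplus = 2Profit - Demand + Cost  [with Profit=5, Demand=6, Cost=6]  = 10
Without intervention: Cost = min(Price, Demand) + 6  [with Price=0, Demand=6]  = 6; Profit = 4 if Price >= 2 else -2  [with Price=0]  = -2; Surplus = 2Profit - Demand + Cost  [with Profit=-2, Demand=6, Cost=6]  = -4.
Change = 10 − (-4) = 14.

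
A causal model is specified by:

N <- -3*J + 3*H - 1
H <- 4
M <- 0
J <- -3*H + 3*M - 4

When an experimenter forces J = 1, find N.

The intervention breaks the incoming arrows to J: J <- -3*H + 3*M - 4 no longer applies, and J = 1.
N = -3*J + 3*H - 1  [with J=1, H=4]  = 8

8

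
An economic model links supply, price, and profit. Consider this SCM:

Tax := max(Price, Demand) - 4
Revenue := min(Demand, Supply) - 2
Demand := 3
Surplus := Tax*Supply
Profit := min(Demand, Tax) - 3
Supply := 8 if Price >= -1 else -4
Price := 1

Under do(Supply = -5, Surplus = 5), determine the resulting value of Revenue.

The joint intervention fixes Supply = -5, Surplus = 5, removing each variable's own equation.
Revenue = min(Demand, Supply) - 2  [with Demand=3, Supply=-5]  = -7

-7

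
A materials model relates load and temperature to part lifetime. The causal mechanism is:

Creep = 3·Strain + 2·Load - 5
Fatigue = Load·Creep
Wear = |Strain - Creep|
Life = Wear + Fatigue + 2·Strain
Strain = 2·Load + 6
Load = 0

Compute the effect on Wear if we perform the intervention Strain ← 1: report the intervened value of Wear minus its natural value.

-4

Under do(Strain=1), the mechanism Strain = 2·Load + 6 is discarded; Strain is fixed at 1.
Creep = 3·Strain + 2·Load - 5  [with Strain=1, Load=0]  = -2
Wear = |Strain - Creep|  [with Strain=1, Creep=-2]  = 3
Without intervention: Strain = 2·Load + 6  [with Load=0]  = 6; Creep = 3·Strain + 2·Load - 5  [with Strain=6, Load=0]  = 13; Wear = |Strain - Creep|  [with Strain=6, Creep=13]  = 7.
Change = 3 − 7 = -4.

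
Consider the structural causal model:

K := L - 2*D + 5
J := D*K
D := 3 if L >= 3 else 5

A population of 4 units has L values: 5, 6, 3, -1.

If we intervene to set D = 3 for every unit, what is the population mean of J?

The intervention sets D=3 in all 4 units regardless of L. Recomputing J per unit gives 12, 15, 6, -6; average 6.75.

6.75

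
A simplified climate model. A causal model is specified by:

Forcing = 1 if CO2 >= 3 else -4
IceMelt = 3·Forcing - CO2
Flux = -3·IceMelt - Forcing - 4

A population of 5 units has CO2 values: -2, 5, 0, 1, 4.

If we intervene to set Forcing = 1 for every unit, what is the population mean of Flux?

do(Forcing=1) breaks Forcing's dependence on CO2. With Forcing=1 fixed, Flux across the units is -20, 1, -14, -11, -2, mean -9.2.

-9.2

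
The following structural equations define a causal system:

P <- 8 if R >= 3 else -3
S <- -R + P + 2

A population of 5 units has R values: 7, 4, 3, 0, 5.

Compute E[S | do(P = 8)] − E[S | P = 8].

Under do(P=8), P's equation is replaced by P=8 for every unit. Per-unit S: 3, 6, 7, 10, 5. Mean = 6.2.
Observing P=8 restricts to units where P's equation naturally yields 8: R ∈ {7, 4, 3, 5}. In that subpopulation S = 3, 6, 7, 5, mean 5.25.
Difference = 6.2 − 5.25 = 0.95.

0.95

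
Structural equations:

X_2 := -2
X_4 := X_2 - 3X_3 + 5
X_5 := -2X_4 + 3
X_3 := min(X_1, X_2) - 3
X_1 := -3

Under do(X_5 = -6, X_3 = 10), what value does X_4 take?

Under do(X_5 = -6, X_3 = 10), each intervened variable's structural equation is replaced by its fixed value.
X_4 = X_2 - 3X_3 + 5  [with X_2=-2, X_3=10]  = -27

-27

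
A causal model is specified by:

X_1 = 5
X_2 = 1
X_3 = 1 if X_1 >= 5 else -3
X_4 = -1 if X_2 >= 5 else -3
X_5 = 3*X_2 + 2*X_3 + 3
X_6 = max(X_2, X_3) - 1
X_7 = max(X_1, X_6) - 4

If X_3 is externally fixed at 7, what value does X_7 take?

The intervention breaks the incoming arrows to X_3: X_3 = 1 if X_1 >= 5 else -3 no longer applies, and X_3 = 7.
X_6 = max(X_2, X_3) - 1  [with X_2=1, X_3=7]  = 6
X_7 = max(X_1, X_6) - 4  [with X_1=5, X_6=6]  = 2

2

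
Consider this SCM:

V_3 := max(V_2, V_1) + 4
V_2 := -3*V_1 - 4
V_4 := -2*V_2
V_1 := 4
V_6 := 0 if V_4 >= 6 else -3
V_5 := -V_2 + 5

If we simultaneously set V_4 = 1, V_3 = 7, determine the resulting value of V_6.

The joint intervention fixes V_4 = 1, V_3 = 7, removing each variable's own equation.
V_6 = 0 if V_4 >= 6 else -3  [with V_4=1]  = -3

-3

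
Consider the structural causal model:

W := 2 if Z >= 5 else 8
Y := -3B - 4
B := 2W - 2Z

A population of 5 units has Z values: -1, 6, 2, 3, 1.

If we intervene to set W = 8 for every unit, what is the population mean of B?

11.6

do(W=8) breaks W's dependence on Z. With W=8 fixed, B across the units is 18, 4, 12, 10, 14, mean 11.6.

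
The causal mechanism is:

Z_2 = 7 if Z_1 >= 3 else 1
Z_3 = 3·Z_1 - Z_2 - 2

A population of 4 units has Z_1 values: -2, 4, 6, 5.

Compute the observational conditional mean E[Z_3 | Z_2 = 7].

E[Z_3|Z_2=7] averages over only the 3 units with Z_2=7 (Z_1 = 4, 6, 5): Z_3 = 3, 9, 6, mean 6.

6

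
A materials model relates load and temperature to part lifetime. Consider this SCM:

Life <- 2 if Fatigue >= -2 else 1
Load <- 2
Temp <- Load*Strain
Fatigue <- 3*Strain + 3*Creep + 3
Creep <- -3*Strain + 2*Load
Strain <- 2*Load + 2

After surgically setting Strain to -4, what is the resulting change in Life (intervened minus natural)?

Under do(Strain=-4), the mechanism Strain <- 2*Load + 2 is discarded; Strain is fixed at -4.
Creep = -3*Strain + 2*Load  [with Strain=-4, Load=2]  = 16
Fatigue = 3*Strain + 3*Creep + 3  [with Strain=-4, Creep=16]  = 39
Life = 2 if Fatigue >= -2 else 1  [with Fatigue=39]  = 2
Without intervention: Strain = 2*Load + 2  [with Load=2]  = 6; Creep = -3*Strain + 2*Load  [with Strain=6, Load=2]  = -14; Fatigue = 3*Strain + 3*Creep + 3  [with Strain=6, Creep=-14]  = -21; Life = 2 if Fatigue >= -2 else 1  [with Fatigue=-21]  = 1.
Change = 2 − 1 = 1.

1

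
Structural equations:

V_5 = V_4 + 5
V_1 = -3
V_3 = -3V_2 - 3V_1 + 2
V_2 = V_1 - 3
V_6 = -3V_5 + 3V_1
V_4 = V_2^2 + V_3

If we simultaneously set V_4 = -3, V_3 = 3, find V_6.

The joint intervention fixes V_4 = -3, V_3 = 3, removing each variable's own equation.
V_5 = V_4 + 5  [with V_4=-3]  = 2
V_6 = -3V_5 + 3V_1  [with V_5=2, V_1=-3]  = -15

-15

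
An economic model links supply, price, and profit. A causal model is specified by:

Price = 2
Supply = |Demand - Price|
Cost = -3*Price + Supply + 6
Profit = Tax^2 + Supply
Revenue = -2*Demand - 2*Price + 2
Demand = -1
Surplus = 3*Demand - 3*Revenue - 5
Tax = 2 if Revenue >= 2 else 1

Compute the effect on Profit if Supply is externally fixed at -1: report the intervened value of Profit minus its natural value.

The intervention breaks the incoming arrows to Supply: Supply = |Demand - Price| no longer applies, and Supply = -1.
Revenue = -2*Demand - 2*Price + 2  [with Demand=-1, Price=2]  = 0
Tax = 2 if Revenue >= 2 else 1  [with Revenue=0]  = 1
Profit = Tax^2 + Supply  [with Tax=1, Supply=-1]  = 0
Without intervention: Supply = |Demand - Price|  [with Demand=-1, Price=2]  = 3; Revenue = -2*Demand - 2*Price + 2  [with Demand=-1, Price=2]  = 0; Tax = 2 if Revenue >= 2 else 1  [with Revenue=0]  = 1; Profit = Tax^2 + Supply  [with Tax=1, Supply=3]  = 4.
Change = 0 − 4 = -4.

-4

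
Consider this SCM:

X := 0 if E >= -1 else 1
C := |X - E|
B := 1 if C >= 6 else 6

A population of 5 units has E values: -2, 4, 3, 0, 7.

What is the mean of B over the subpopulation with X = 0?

E[B|X=0] averages over only the 4 units with X=0 (E = 4, 3, 0, 7): B = 6, 6, 6, 1, mean 4.75.

4.75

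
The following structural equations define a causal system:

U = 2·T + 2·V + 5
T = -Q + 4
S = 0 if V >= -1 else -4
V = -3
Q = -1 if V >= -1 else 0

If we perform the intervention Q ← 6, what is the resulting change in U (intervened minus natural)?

-12

Under do(Q=6), the mechanism Q = -1 if V >= -1 else 0 is discarded; Q is fixed at 6.
T = -Q + 4  [with Q=6]  = -2
U = 2·T + 2·V + 5  [with T=-2, V=-3]  = -5
Without intervention: Q = -1 if V >= -1 else 0  [with V=-3]  = 0; T = -Q + 4  [with Q=0]  = 4; U = 2·T + 2·V + 5  [with T=4, V=-3]  = 7.
Change = -5 − 7 = -12.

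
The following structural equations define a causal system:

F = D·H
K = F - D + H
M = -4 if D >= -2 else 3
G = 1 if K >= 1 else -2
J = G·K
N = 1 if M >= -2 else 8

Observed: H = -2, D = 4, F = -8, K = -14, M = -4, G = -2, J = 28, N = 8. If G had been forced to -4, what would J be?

Intervening sets G = -4 and removes its equation (G = 1 if K >= 1 else -2).
F = D·H  [with D=4, H=-2]  = -8
K = F - D + H  [with F=-8, D=4, H=-2]  = -14
J = G·K  [with G=-4, K=-14]  = 56

56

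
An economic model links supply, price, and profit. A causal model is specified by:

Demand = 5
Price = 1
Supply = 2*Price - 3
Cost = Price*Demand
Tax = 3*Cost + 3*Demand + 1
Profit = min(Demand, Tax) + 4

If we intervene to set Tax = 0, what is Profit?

4

The intervention breaks the incoming arrows to Tax: Tax = 3*Cost + 3*Demand + 1 no longer applies, and Tax = 0.
Profit = min(Demand, Tax) + 4  [with Demand=5, Tax=0]  = 4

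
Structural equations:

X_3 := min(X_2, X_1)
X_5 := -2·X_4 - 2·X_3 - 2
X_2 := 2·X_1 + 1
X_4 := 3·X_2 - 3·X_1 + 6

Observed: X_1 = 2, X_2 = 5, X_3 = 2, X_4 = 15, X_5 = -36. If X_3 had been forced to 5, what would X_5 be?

-42

do(X_3=5) replaces the equation X_3 := min(X_2, X_1) with the constant X_3 = 5.
X_2 = 2·X_1 + 1  [with X_1=2]  = 5
X_4 = 3·X_2 - 3·X_1 + 6  [with X_2=5, X_1=2]  = 15
X_5 = -2·X_4 - 2·X_3 - 2  [with X_4=15, X_3=5]  = -42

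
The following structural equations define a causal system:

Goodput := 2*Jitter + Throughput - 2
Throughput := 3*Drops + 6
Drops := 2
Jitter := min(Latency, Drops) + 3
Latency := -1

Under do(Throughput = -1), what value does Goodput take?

Intervening sets Throughput = -1 and removes its equation (Throughput := 3*Drops + 6).
Jitter = min(Latency, Drops) + 3  [with Latency=-1, Drops=2]  = 2
Goodput = 2*Jitter + Throughput - 2  [with Jitter=2, Throughput=-1]  = 1

1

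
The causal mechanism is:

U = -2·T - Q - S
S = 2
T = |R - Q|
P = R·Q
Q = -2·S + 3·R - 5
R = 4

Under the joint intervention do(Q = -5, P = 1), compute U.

The joint intervention fixes Q = -5, P = 1, removing each variable's own equation.
T = |R - Q|  [with R=4, Q=-5]  = 9
U = -2·T - Q - S  [with T=9, Q=-5, S=2]  = -15

-15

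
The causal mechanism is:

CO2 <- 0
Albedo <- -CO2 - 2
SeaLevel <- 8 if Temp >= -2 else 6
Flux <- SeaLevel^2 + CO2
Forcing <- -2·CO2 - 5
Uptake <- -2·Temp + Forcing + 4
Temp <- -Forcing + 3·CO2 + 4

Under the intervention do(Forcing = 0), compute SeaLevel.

do(Forcing=0) replaces the equation Forcing <- -2·CO2 - 5 with the constant Forcing = 0.
Temp = -Forcing + 3·CO2 + 4  [with Forcing=0, CO2=0]  = 4
SeaLevel = 8 if Temp >= -2 else 6  [with Temp=4]  = 8

8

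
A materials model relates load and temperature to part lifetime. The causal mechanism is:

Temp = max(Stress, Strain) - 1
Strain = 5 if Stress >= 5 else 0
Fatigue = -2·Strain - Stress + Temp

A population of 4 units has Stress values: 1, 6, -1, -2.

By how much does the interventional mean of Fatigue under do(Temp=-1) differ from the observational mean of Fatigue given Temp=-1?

-5

The intervention sets Temp=-1 in all 4 units regardless of Stress. Recomputing Fatigue per unit gives -2, -17, 0, 1; average -4.5.
E[Fatigue|Temp=-1] averages over only the 2 units with Temp=-1 (Stress = -1, -2): Fatigue = 0, 1, mean 0.5.
Difference = -4.5 − 0.5 = -5.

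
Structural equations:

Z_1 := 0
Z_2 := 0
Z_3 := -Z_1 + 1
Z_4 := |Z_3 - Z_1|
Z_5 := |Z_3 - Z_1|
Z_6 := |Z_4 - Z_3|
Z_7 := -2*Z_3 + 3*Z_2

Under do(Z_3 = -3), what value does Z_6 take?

The intervention breaks the incoming arrows to Z_3: Z_3 := -Z_1 + 1 no longer applies, and Z_3 = -3.
Z_4 = |Z_3 - Z_1|  [with Z_3=-3, Z_1=0]  = 3
Z_6 = |Z_4 - Z_3|  [with Z_4=3, Z_3=-3]  = 6

6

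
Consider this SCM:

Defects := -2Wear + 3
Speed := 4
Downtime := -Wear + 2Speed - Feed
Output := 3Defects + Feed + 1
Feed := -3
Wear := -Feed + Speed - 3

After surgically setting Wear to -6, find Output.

do(Wear=-6) replaces the equation Wear := -Feed + Speed - 3 with the constant Wear = -6.
Defects = -2Wear + 3  [with Wear=-6]  = 15
Output = 3Defects + Feed + 1  [with Defects=15, Feed=-3]  = 43

43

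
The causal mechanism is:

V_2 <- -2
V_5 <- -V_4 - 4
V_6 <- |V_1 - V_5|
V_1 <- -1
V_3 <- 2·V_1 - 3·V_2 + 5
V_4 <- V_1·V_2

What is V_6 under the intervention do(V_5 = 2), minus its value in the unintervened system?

-2

The intervention breaks the incoming arrows to V_5: V_5 <- -V_4 - 4 no longer applies, and V_5 = 2.
V_6 = |V_1 - V_5|  [with V_1=-1, V_5=2]  = 3
Without intervention: V_4 = V_1·V_2  [with V_1=-1, V_2=-2]  = 2; V_5 = -V_4 - 4  [with V_4=2]  = -6; V_6 = |V_1 - V_5|  [with V_1=-1, V_5=-6]  = 5.
Change = 3 − 5 = -2.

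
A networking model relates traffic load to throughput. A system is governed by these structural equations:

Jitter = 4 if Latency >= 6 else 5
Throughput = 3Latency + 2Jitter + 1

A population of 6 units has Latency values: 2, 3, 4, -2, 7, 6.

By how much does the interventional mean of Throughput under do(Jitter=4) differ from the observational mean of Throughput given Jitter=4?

-9.5

The intervention sets Jitter=4 in all 6 units regardless of Latency. Recomputing Throughput per unit gives 15, 18, 21, 3, 30, 27; average 19.
Conditioning on Jitter=4 selects the 2 unit(s) with Latency ∈ {7, 6}. Their Throughput values: 30, 27. Mean = 28.5.
Difference = 19 − 28.5 = -9.5.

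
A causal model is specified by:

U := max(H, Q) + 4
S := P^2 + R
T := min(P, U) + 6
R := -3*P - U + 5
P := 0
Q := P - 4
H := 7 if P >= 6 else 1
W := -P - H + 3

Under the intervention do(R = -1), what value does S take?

Intervening sets R = -1 and removes its equation (R := -3*P - U + 5).
S = P^2 + R  [with P=0, R=-1]  = -1

-1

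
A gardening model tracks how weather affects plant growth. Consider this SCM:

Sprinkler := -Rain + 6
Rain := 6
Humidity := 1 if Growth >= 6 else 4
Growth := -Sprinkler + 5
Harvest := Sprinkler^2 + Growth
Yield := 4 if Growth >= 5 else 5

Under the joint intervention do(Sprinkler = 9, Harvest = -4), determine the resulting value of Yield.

Setting Sprinkler = 9, Harvest = -4 by intervention discards those variables' equations.
Growth = -Sprinkler + 5  [with Sprinkler=9]  = -4
Yield = 4 if Growth >= 5 else 5  [with Growth=-4]  = 5

5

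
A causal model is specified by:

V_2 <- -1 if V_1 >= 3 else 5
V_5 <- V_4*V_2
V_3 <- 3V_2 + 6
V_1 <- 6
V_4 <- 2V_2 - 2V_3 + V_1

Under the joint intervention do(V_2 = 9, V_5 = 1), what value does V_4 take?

-42

The joint intervention fixes V_2 = 9, V_5 = 1, removing each variable's own equation.
V_3 = 3V_2 + 6  [with V_2=9]  = 33
V_4 = 2V_2 - 2V_3 + V_1  [with V_2=9, V_3=33, V_1=6]  = -42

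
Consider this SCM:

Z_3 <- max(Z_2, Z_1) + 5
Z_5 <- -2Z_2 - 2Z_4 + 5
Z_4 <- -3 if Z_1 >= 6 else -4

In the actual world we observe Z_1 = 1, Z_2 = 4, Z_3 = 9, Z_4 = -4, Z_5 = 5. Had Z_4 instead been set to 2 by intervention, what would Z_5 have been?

-7

Intervening sets Z_4 = 2 and removes its equation (Z_4 <- -3 if Z_1 >= 6 else -4).
Z_5 = -2Z_2 - 2Z_4 + 5  [with Z_2=4, Z_4=2]  = -7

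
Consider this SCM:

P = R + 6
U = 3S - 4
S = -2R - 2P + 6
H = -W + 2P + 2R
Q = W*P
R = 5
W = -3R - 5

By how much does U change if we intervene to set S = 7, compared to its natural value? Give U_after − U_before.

99

The intervention breaks the incoming arrows to S: S = -2R - 2P + 6 no longer applies, and S = 7.
U = 3S - 4  [with S=7]  = 17
Without intervention: P = R + 6  [with R=5]  = 11; S = -2R - 2P + 6  [with R=5, P=11]  = -26; U = 3S - 4  [with S=-26]  = -82.
Change = 17 − (-82) = 99.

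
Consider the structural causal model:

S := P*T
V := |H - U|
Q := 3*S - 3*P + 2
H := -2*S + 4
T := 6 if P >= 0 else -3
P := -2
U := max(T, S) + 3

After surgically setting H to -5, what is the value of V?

14

Under do(H=-5), the mechanism H := -2*S + 4 is discarded; H is fixed at -5.
T = 6 if P >= 0 else -3  [with P=-2]  = -3
S = P*T  [with P=-2, T=-3]  = 6
U = max(T, S) + 3  [with T=-3, S=6]  = 9
V = |H - U|  [with H=-5, U=9]  = 14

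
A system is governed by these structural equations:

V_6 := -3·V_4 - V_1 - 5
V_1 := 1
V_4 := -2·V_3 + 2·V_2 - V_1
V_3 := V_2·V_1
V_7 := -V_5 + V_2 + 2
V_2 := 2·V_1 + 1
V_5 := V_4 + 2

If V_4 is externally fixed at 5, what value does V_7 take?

-2

The intervention breaks the incoming arrows to V_4: V_4 := -2·V_3 + 2·V_2 - V_1 no longer applies, and V_4 = 5.
V_2 = 2·V_1 + 1  [with V_1=1]  = 3
V_5 = V_4 + 2  [with V_4=5]  = 7
V_7 = -V_5 + V_2 + 2  [with V_5=7, V_2=3]  = -2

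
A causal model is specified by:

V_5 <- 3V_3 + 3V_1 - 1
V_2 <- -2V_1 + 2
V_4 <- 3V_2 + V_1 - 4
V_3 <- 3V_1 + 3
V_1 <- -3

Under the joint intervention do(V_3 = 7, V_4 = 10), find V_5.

11

Setting V_3 = 7, V_4 = 10 by intervention discards those variables' equations.
V_5 = 3V_3 + 3V_1 - 1  [with V_3=7, V_1=-3]  = 11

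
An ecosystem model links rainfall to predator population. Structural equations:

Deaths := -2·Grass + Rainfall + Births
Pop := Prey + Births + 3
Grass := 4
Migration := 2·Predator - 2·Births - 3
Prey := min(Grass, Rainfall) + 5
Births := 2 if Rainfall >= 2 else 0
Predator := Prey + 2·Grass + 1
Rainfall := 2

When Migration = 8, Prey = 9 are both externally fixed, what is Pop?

14

Setting Migration = 8, Prey = 9 by intervention discards those variables' equations.
Births = 2 if Rainfall >= 2 else 0  [with Rainfall=2]  = 2
Pop = Prey + Births + 3  [with Prey=9, Births=2]  = 14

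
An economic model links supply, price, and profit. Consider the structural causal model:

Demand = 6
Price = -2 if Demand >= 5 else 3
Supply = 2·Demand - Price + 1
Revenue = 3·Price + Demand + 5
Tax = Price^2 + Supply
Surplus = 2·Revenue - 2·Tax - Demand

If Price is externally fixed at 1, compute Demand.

Under do(Price=1), the mechanism Price = -2 if Demand >= 5 else 3 is discarded; Price is fixed at 1.
Demand is not downstream of the intervention, so its value is determined by the original equations.

6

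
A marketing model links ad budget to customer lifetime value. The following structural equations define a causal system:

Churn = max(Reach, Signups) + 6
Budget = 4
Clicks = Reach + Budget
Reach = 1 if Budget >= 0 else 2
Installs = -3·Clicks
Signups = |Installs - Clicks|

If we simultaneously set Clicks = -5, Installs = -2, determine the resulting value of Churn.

Setting Clicks = -5, Installs = -2 by intervention discards those variables' equations.
Reach = 1 if Budget >= 0 else 2  [with Budget=4]  = 1
Signups = |Installs - Clicks|  [with Installs=-2, Clicks=-5]  = 3
Churn = max(Reach, Signups) + 6  [with Reach=1, Signups=3]  = 9

9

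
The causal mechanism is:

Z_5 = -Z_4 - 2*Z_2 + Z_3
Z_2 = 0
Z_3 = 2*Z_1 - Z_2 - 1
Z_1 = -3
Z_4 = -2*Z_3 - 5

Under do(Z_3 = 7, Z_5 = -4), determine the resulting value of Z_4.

The joint intervention fixes Z_3 = 7, Z_5 = -4, removing each variable's own equation.
Z_4 = -2*Z_3 - 5  [with Z_3=7]  = -19

-19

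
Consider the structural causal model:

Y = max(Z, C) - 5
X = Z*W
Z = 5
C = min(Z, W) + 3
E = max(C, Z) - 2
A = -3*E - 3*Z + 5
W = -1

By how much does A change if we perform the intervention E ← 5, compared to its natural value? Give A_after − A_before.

-6

Under do(E=5), the mechanism E = max(C, Z) - 2 is discarded; E is fixed at 5.
A = -3*E - 3*Z + 5  [with E=5, Z=5]  = -25
Without intervention: C = min(Z, W) + 3  [with Z=5, W=-1]  = 2; E = max(C, Z) - 2  [with C=2, Z=5]  = 3; A = -3*E - 3*Z + 5  [with E=3, Z=5]  = -19.
Change = -25 − (-19) = -6.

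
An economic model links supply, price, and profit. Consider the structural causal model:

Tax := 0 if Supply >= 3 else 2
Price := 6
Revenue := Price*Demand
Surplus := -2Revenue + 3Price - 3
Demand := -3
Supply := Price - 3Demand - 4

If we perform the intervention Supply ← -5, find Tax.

do(Supply=-5) replaces the equation Supply := Price - 3Demand - 4 with the constant Supply = -5.
Tax = 0 if Supply >= 3 else 2  [with Supply=-5]  = 2

2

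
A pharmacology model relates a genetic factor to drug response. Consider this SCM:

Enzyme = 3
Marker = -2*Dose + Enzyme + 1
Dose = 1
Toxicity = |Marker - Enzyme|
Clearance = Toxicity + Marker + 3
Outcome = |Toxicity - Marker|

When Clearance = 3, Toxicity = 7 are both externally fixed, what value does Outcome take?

5

Setting Clearance = 3, Toxicity = 7 by intervention discards those variables' equations.
Marker = -2*Dose + Enzyme + 1  [with Dose=1, Enzyme=3]  = 2
Outcome = |Toxicity - Marker|  [with Toxicity=7, Marker=2]  = 5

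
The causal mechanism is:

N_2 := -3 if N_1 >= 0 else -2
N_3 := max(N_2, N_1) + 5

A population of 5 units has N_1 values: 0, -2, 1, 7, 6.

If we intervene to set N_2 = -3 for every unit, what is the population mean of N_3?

Every unit gets N_2=-3 under the intervention. N_3 values become 5, 3, 6, 12, 11; E[N_3|do(N_2=-3)] = 7.4.

7.4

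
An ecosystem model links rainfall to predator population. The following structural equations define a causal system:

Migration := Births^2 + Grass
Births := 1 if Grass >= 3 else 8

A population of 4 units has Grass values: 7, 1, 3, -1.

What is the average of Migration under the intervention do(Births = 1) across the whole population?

3.5

Every unit gets Births=1 under the intervention. Migration values become 8, 2, 4, 0; E[Migration|do(Births=1)] = 3.5.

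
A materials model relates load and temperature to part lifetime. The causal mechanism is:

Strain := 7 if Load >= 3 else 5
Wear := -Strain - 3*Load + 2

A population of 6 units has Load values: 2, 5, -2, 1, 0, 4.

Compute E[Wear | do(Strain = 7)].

-10

Every unit gets Strain=7 under the intervention. Wear values become -11, -20, 1, -8, -5, -17; E[Wear|do(Strain=7)] = -10.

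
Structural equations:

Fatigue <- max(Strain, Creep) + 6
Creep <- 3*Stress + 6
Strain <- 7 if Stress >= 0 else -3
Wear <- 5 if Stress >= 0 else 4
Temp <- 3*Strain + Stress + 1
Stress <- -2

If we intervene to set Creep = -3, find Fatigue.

Under do(Creep=-3), the mechanism Creep <- 3*Stress + 6 is discarded; Creep is fixed at -3.
Strain = 7 if Stress >= 0 else -3  [with Stress=-2]  = -3
Fatigue = max(Strain, Creep) + 6  [with Strain=-3, Creep=-3]  = 3

3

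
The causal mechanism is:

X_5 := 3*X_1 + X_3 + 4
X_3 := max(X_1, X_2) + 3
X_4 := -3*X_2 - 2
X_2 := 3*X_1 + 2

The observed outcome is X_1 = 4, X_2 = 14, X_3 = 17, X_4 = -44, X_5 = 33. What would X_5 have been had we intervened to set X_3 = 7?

do(X_3=7) replaces the equation X_3 := max(X_1, X_2) + 3 with the constant X_3 = 7.
X_5 = 3*X_1 + X_3 + 4  [with X_1=4, X_3=7]  = 23

23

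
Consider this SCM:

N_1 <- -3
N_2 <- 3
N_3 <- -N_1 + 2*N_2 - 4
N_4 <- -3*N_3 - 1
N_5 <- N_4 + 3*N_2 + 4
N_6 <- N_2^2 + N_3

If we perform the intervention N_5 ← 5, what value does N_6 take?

14

The intervention breaks the incoming arrows to N_5: N_5 <- N_4 + 3*N_2 + 4 no longer applies, and N_5 = 5.
Since N_6 is not a descendant of the intervened variable, it is unaffected.
N_3 = -N_1 + 2*N_2 - 4  [with N_1=-3, N_2=3]  = 5
N_6 = N_2^2 + N_3  [with N_2=3, N_3=5]  = 14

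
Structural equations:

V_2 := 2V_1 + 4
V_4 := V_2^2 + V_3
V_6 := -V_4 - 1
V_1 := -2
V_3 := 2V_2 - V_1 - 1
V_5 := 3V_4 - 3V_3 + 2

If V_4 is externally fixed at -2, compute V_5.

Intervening sets V_4 = -2 and removes its equation (V_4 := V_2^2 + V_3).
V_2 = 2V_1 + 4  [with V_1=-2]  = 0
V_3 = 2V_2 - V_1 - 1  [with V_2=0, V_1=-2]  = 1
V_5 = 3V_4 - 3V_3 + 2  [with V_4=-2, V_3=1]  = -7

-7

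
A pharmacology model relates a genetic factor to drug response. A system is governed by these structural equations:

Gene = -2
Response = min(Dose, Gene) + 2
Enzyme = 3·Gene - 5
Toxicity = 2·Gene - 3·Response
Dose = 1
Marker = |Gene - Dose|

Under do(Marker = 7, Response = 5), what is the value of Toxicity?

-19

The joint intervention fixes Marker = 7, Response = 5, removing each variable's own equation.
Toxicity = 2·Gene - 3·Response  [with Gene=-2, Response=5]  = -19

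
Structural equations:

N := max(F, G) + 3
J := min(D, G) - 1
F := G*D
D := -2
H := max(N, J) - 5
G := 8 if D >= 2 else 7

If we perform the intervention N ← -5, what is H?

Under do(N=-5), the mechanism N := max(F, G) + 3 is discarded; N is fixed at -5.
G = 8 if D >= 2 else 7  [with D=-2]  = 7
J = min(D, G) - 1  [with D=-2, G=7]  = -3
H = max(N, J) - 5  [with N=-5, J=-3]  = -8

-8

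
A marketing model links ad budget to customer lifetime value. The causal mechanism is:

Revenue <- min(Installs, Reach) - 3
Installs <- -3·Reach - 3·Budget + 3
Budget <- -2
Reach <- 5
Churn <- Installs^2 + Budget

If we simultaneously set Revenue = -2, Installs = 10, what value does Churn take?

98

Under do(Revenue = -2, Installs = 10), each intervened variable's structural equation is replaced by its fixed value.
Churn = Installs^2 + Budget  [with Installs=10, Budget=-2]  = 98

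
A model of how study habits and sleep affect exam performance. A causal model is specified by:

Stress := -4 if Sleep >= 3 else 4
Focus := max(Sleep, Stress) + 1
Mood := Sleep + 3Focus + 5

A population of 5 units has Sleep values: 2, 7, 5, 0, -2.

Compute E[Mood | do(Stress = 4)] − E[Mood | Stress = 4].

4.8

Every unit gets Stress=4 under the intervention. Mood values become 22, 36, 28, 20, 18; E[Mood|do(Stress=4)] = 24.8.
Observing Stress=4 restricts to units where Stress's equation naturally yields 4: Sleep ∈ {2, 0, -2}. In that subpopulation Mood = 22, 20, 18, mean 20.
Difference = 24.8 − 20 = 4.8.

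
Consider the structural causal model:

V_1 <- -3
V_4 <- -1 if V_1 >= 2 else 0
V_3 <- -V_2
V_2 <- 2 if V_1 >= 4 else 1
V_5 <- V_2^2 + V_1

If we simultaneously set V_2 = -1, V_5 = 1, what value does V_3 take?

1

Under do(V_2 = -1, V_5 = 1), each intervened variable's structural equation is replaced by its fixed value.
V_3 = -V_2  [with V_2=-1]  = 1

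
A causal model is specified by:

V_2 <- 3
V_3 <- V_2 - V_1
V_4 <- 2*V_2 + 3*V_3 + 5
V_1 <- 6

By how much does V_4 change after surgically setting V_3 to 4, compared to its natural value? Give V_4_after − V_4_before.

The intervention breaks the incoming arrows to V_3: V_3 <- V_2 - V_1 no longer applies, and V_3 = 4.
V_4 = 2*V_2 + 3*V_3 + 5  [with V_2=3, V_3=4]  = 23
Without intervention: V_3 = V_2 - V_1  [with V_2=3, V_1=6]  = -3; V_4 = 2*V_2 + 3*V_3 + 5  [with V_2=3, V_3=-3]  = 2.
Change = 23 − 2 = 21.

21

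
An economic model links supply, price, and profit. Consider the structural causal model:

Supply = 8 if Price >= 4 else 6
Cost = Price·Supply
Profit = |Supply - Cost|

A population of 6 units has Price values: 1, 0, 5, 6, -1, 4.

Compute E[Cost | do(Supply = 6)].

15

do(Supply=6) breaks Supply's dependence on Price. With Supply=6 fixed, Cost across the units is 6, 0, 30, 36, -6, 24, mean 15.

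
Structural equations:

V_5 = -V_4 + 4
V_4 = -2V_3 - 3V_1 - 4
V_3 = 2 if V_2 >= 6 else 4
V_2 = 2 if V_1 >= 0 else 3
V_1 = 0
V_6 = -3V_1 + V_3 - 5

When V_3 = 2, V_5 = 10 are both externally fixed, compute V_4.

-8

The joint intervention fixes V_3 = 2, V_5 = 10, removing each variable's own equation.
V_4 = -2V_3 - 3V_1 - 4  [with V_3=2, V_1=0]  = -8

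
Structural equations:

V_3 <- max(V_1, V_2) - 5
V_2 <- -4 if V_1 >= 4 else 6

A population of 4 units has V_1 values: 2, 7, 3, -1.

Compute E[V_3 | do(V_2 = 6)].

Under do(V_2=6), V_2's equation is replaced by V_2=6 for every unit. Per-unit V_3: 1, 2, 1, 1. Mean = 1.25.

1.25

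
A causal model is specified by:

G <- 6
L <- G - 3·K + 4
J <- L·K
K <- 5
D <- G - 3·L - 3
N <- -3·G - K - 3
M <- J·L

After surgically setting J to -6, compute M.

Under do(J=-6), the mechanism J <- L·K is discarded; J is fixed at -6.
L = G - 3·K + 4  [with G=6, K=5]  = -5
M = J·L  [with J=-6, L=-5]  = 30

30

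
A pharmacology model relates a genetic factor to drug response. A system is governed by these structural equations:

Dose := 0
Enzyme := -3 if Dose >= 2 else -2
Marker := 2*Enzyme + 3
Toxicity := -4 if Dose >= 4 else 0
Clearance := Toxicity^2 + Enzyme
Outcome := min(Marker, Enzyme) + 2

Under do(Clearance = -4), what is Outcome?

The intervention breaks the incoming arrows to Clearance: Clearance := Toxicity^2 + Enzyme no longer applies, and Clearance = -4.
Since Outcome is not a descendant of the intervened variable, it is unaffected.
Enzyme = -3 if Dose >= 2 else -2  [with Dose=0]  = -2
Marker = 2*Enzyme + 3  [with Enzyme=-2]  = -1
Outcome = min(Marker, Enzyme) + 2  [with Marker=-1, Enzyme=-2]  = 0

0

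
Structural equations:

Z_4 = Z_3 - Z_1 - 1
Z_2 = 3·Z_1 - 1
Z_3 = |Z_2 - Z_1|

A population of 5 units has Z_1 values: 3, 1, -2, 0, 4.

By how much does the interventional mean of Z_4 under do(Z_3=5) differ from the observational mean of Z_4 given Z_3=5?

-0.7

The intervention sets Z_3=5 in all 5 units regardless of Z_1. Recomputing Z_4 per unit gives 1, 3, 6, 4, 0; average 2.8.
Observing Z_3=5 restricts to units where Z_3's equation naturally yields 5: Z_1 ∈ {3, -2}. In that subpopulation Z_4 = 1, 6, mean 3.5.
Difference = 2.8 − 3.5 = -0.7.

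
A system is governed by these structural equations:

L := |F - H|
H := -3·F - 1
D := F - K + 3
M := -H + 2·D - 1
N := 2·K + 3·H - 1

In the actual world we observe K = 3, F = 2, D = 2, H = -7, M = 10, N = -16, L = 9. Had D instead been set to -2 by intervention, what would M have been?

2

do(D=-2) replaces the equation D := F - K + 3 with the constant D = -2.
H = -3·F - 1  [with F=2]  = -7
M = -H + 2·D - 1  [with H=-7, D=-2]  = 2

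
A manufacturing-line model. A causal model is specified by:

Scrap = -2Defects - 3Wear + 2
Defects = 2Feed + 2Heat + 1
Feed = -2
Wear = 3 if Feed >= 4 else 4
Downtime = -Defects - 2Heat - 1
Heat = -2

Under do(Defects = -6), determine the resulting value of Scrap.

Intervening sets Defects = -6 and removes its equation (Defects = 2Feed + 2Heat + 1).
Wear = 3 if Feed >= 4 else 4  [with Feed=-2]  = 4
Scrap = -2Defects - 3Wear + 2  [with Defects=-6, Wear=4]  = 2

2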